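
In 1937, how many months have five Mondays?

A month of length L has five Mondays iff its first Monday is on day ≤ L−28 (so day 1–3 in a 31-day month, 1–2 in a 30-day month, day 1 in a leap February).
Checking each month of 1937: Jan starts Fri (31d); Feb starts Mon (28d); Mar starts Mon (31d) ✓; Apr starts Thu (30d); May starts Sat (31d) ✓; Jun starts Tue (30d); Jul starts Thu (31d); Aug starts Sun (31d) ✓; Sep starts Wed (30d); Oct starts Fri (31d); Nov starts Mon (30d) ✓; Dec starts Wed (31d).
Five-Monday months: March, May, August, November → 4.

4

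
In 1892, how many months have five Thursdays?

A month of length L has five Thursdays iff its first Thursday is on day ≤ L−28 (so day 1–3 in a 31-day month, 1–2 in a 30-day month, day 1 in a leap February).
Checking each month of 1892: Jan starts Fri (31d); Feb starts Mon (29d); Mar starts Tue (31d) ✓; Apr starts Fri (30d); May starts Sun (31d); Jun starts Wed (30d) ✓; Jul starts Fri (31d); Aug starts Mon (31d); Sep starts Thu (30d) ✓; Oct starts Sat (31d); Nov starts Tue (30d); Dec starts Thu (31d) ✓.
Five-Thursday months: March, June, September, December → 4.

4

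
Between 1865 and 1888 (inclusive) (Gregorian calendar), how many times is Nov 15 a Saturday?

3

Track Nov 15's weekday year by year (advancing +1, or +2 across a Feb 29):
  1865: Wed  1866: Thu (+1)  1867: Fri (+1)  1868: Sun (+2)  1869: Mon (+1)
  1870: Tue (+1)  1871: Wed (+1)  1872: Fri (+2)  1873: Sat (+1) ✓  1874: Sun (+1)
  1875: Mon (+1)  1876: Wed (+2)  1877: Thu (+1)  1878: Fri (+1)  1879: Sat (+1) ✓
  1880: Mon (+2)  1881: Tue (+1)  1882: Wed (+1)  1883: Thu (+1)  1884: Sat (+2) ✓
  1885: Sun (+1)  1886: Mon (+1)  1887: Tue (+1)  1888: Thu (+2)
Saturday years: 1873, 1879, 1884 — 3 in total.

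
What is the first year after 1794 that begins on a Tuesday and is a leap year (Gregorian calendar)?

1828

Jan 1 advances by 2 weekdays after a leap year and by 1 after a common year.
1794: Jan 1 is Wednesday.
1795: Thursday
1796: Friday (leap)
1797: Sunday
1798: Monday
1799: Tuesday
1800: Wednesday
1801: Thursday
1802: Friday
1803: Saturday
1804: Sunday (leap)
1805: Tuesday
1806: Wednesday
1807: Thursday
1808: Friday (leap)
1809: Sunday
1810: Monday
1811: Tuesday
1812: Wednesday (leap)
1813: Friday
1814: Saturday
1815: Sunday
1816: Monday (leap)
1817: Wednesday
1818: Thursday
1819: Friday
1820: Saturday (leap)
1821: Monday
1822: Tuesday
1823: Wednesday
1824: Thursday (leap)
1825: Saturday
1826: Sunday
1827: Monday
1828: Tuesday (leap)
1828 begins on a Tuesday and is a leap year.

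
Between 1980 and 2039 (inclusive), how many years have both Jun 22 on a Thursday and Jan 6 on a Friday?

Check each year's weekday for Jun 22 and Jan 6:
  1980: Sun/Sun  1981: Mon/Tue  1982: Tue/Wed  1983: Wed/Thu  1984: Fri/Fri  1985: Sat/Sun  1986: Sun/Mon  1987: Mon/Tue  1988: Wed/Wed  1989: Thu/Fri ✓  1990: Fri/Sat  1991: Sat/Sun  1992: Mon/Mon  1993: Tue/Wed  …(32 more)…  2026: Mon/Tue  2027: Tue/Wed  2028: Thu/Thu  2029: Fri/Sat  2030: Sat/Sun  2031: Sun/Mon  2032: Tue/Tue  2033: Wed/Thu  2034: Thu/Fri ✓  2035: Fri/Sat  2036: Sun/Sun  2037: Mon/Tue  2038: Tue/Wed  2039: Wed/Thu
Both conditions hold in: 1989, 1995, 2006, 2017, 2023, 2034 — 6.

6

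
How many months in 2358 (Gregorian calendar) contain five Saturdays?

4

A month of length L has five Saturdays iff its first Saturday is on day ≤ L−28 (so day 1–3 in a 31-day month, 1–2 in a 30-day month, day 1 in a leap February).
Checking each month of 2358: Jan starts Wed (31d); Feb starts Sat (28d); Mar starts Sat (31d) ✓; Apr starts Tue (30d); May starts Thu (31d) ✓; Jun starts Sun (30d); Jul starts Tue (31d); Aug starts Fri (31d) ✓; Sep starts Mon (30d); Oct starts Wed (31d); Nov starts Sat (30d) ✓; Dec starts Mon (31d).
Five-Saturday months: March, May, August, November → 4.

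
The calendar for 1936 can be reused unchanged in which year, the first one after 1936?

Two years share a calendar iff Jan 1 falls on the same weekday and both are leap or both are common. 1936: Jan 1 is Wednesday, leap year.
1937: Jan 1 Friday, common
1938: Jan 1 Saturday, common
1939: Jan 1 Sunday, common
1940: Jan 1 Monday, leap
1941: Jan 1 Wednesday, common
1942: Jan 1 Thursday, common
1943: Jan 1 Friday, common
1944: Jan 1 Saturday, leap
1945: Jan 1 Monday, common
1946: Jan 1 Tuesday, common
1947: Jan 1 Wednesday, common
1948: Jan 1 Thursday, leap
1949: Jan 1 Saturday, common
1950: Jan 1 Sunday, common
1951: Jan 1 Monday, common
1952: Jan 1 Tuesday, leap
1953: Jan 1 Thursday, common
1954: Jan 1 Friday, common
1955: Jan 1 Saturday, common
1956: Jan 1 Sunday, leap
1957: Jan 1 Tuesday, common
1958: Jan 1 Wednesday, common
1959: Jan 1 Thursday, common
1960: Jan 1 Friday, leap
1961: Jan 1 Sunday, common
1962: Jan 1 Monday, common
1963: Jan 1 Tuesday, common
1964: Jan 1 Wednesday, leap
1964 matches on both conditions.

1964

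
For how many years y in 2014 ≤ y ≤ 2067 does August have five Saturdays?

August has 31 days; it has five Saturdays when Saturday falls among the first (month-length − 28) days — i.e. when August 1 is one of Saturday/Friday/Thursday.
August 1 by year: 2014:Fri✓ 2015:Sat✓ 2016:Mon 2017:Tue 2018:Wed 2019:Thu✓ 2020:Sat✓ 2021:Sun 2022:Mon 2023:Tue 2024:Thu✓ 2025:Fri✓ 2026:Sat✓ 2027:Sun 2028:Tue …(24 more)… 2053:Fri✓ 2054:Sat✓ 2055:Sun 2056:Tue 2057:Wed 2058:Thu✓ 2059:Fri✓ 2060:Sun 2061:Mon 2062:Tue 2063:Wed 2064:Fri✓ 2065:Sat✓ 2066:Sun 2067:Mon
Years with five Saturdays: 2014, 2015, 2019, 2020, 2024, 2025, 2026, 2030, 2031, 2036, 2037, 2041, 2042, 2043, 2047, 2048, 2052, 2053, 2054, 2058, 2059, 2064, 2065 → 23.

23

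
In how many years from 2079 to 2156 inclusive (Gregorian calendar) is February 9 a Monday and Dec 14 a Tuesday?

3

Check each year's weekday for February 9 and Dec 14:
  2079: Thu/Thu  2080: Fri/Sat  2081: Sun/Sun  2082: Mon/Mon  2083: Tue/Tue  2084: Wed/Thu  2085: Fri/Fri  2086: Sat/Sat  2087: Sun/Sun  2088: Mon/Tue ✓  2089: Wed/Wed  2090: Thu/Thu  2091: Fri/Fri  2092: Sat/Sun  …(50 more)…  2143: Sat/Sat  2144: Sun/Mon  2145: Tue/Tue  2146: Wed/Wed  2147: Thu/Thu  2148: Fri/Sat  2149: Sun/Sun  2150: Mon/Mon  2151: Tue/Tue  2152: Wed/Thu  2153: Fri/Fri  2154: Sat/Sat  2155: Sun/Sun  2156: Mon/Tue ✓
Both conditions hold in: 2088, 2128, 2156 — 3.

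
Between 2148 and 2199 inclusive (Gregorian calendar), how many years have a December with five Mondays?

December has 31 days; it has five Mondays when Monday falls among the first (month-length − 28) days — i.e. when December 1 is one of Monday/Sunday/Saturday.
December 1 by year: 2148:Sun✓ 2149:Mon✓ 2150:Tue 2151:Wed 2152:Fri 2153:Sat✓ 2154:Sun✓ 2155:Mon✓ 2156:Wed 2157:Thu 2158:Fri 2159:Sat✓ 2160:Mon✓ 2161:Tue 2162:Wed …(22 more)… 2185:Thu 2186:Fri 2187:Sat✓ 2188:Mon✓ 2189:Tue 2190:Wed 2191:Thu 2192:Sat✓ 2193:Sun✓ 2194:Mon✓ 2195:Tue 2196:Thu 2197:Fri 2198:Sat✓ 2199:Sun✓
Years with five Mondays: 2148, 2149, 2153, 2154, 2155, 2159, 2160, 2164, 2165, 2166, 2170, 2171, 2176, 2177, 2181, 2182, 2183, 2187, 2188, 2192, 2193, 2194, 2198, 2199 → 24.

24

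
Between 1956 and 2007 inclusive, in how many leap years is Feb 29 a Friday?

1

Leap years in 1956–2007: 13 of them.
Feb 29 weekday advances by 5 (mod 7) from one leap year to the next four years later (or differs when a century non-leap intervenes).
Leap-day weekdays: 1956:Wed 1960:Mon 1964:Sat 1968:Thu 1972:Tue 1976:Sun 1980:Fri✓ 1984:Wed 1988:Mon 1992:Sat 1996:Thu 2000:Tue 2004:Sun
Friday: 1980 → 1.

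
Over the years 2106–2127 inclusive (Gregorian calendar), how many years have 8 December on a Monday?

3

Track 8 December's weekday year by year (advancing +1, or +2 across a Feb 29):
  2106: Wed  2107: Thu (+1)  2108: Sat (+2)  2109: Sun (+1)  2110: Mon (+1) ✓
  2111: Tue (+1)  2112: Thu (+2)  2113: Fri (+1)  2114: Sat (+1)  2115: Sun (+1)
  2116: Tue (+2)  2117: Wed (+1)  2118: Thu (+1)  2119: Fri (+1)  2120: Sun (+2)
  2121: Mon (+1) ✓  2122: Tue (+1)  2123: Wed (+1)  2124: Fri (+2)  2125: Sat (+1)
  2126: Sun (+1)  2127: Mon (+1) ✓
Monday years: 2110, 2121, 2127 — 3 in total.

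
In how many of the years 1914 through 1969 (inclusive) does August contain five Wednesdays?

24

August has 31 days; it has five Wednesdays when Wednesday falls among the first (month-length − 28) days — i.e. when August 1 is one of Wednesday/Tuesday/Monday.
August 1 by year: 1914:Sat 1915:Sun 1916:Tue✓ 1917:Wed✓ 1918:Thu 1919:Fri 1920:Sun 1921:Mon✓ 1922:Tue✓ 1923:Wed✓ 1924:Fri 1925:Sat 1926:Sun 1927:Mon✓ 1928:Wed✓ …(26 more)… 1955:Mon✓ 1956:Wed✓ 1957:Thu 1958:Fri 1959:Sat 1960:Mon✓ 1961:Tue✓ 1962:Wed✓ 1963:Thu 1964:Sat 1965:Sun 1966:Mon✓ 1967:Tue✓ 1968:Thu 1969:Fri
Years with five Wednesdays: 1916, 1917, 1921, 1922, 1923, 1927, 1928, 1932, 1933, 1934, 1938, 1939, 1944, 1945, 1949, 1950, 1951, 1955, 1956, 1960, 1961, 1962, 1966, 1967 → 24.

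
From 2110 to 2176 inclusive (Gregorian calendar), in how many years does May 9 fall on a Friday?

Track May 9's weekday year by year (advancing +1, or +2 across a Feb 29):
  2110: Fri ✓  2111: Sat (+1)  2112: Mon (+2)  2113: Tue (+1)  2114: Wed (+1)
  2115: Thu (+1)  2116: Sat (+2)  2117: Sun (+1)  2118: Mon (+1)  2119: Tue (+1)
  2120: Thu (+2)  2121: Fri (+1) ✓  2122: Sat (+1)  2123: Sun (+1)  … (39 more years) …
  2163: Mon (+1)  2164: Wed (+2)  2165: Thu (+1)  2166: Fri (+1) ✓  2167: Sat (+1)
  2168: Mon (+2)  2169: Tue (+1)  2170: Wed (+1)  2171: Thu (+1)  2172: Sat (+2)
  2173: Sun (+1)  2174: Mon (+1)  2175: Tue (+1)  2176: Thu (+2)
Friday years: 2110, 2121, 2127, 2132, 2138, 2149, 2155, 2160, 2166 — 9 in total.

9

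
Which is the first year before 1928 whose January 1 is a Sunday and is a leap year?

1888

Jan 1 advances by 2 weekdays after a leap year and by 1 after a common year.
1928: Jan 1 is Sunday (leap).
1927: Saturday
1926: Friday
1925: Thursday
1924: Tuesday (leap)
1923: Monday
1922: Sunday
1921: Saturday
1920: Thursday (leap)
1919: Wednesday
1918: Tuesday
1917: Monday
1916: Saturday (leap)
1915: Friday
1914: Thursday
1913: Wednesday
1912: Monday (leap)
1911: Sunday
1910: Saturday
1909: Friday
1908: Wednesday (leap)
1907: Tuesday
1906: Monday
1905: Sunday
1904: Friday (leap)
1903: Thursday
1902: Wednesday
1901: Tuesday
1900: Monday
1899: Sunday
1898: Saturday
1897: Friday
1896: Wednesday (leap)
1895: Tuesday
1894: Monday
1893: Sunday
1892: Friday (leap)
1891: Thursday
1890: Wednesday
1889: Tuesday
1888: Sunday (leap)
1888 begins on a Sunday and is a leap year.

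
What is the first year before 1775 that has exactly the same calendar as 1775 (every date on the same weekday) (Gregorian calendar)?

Two years share a calendar iff Jan 1 falls on the same weekday and both are leap or both are common. 1775: Jan 1 is Sunday, common year.
1774: Jan 1 Saturday, common
1773: Jan 1 Friday, common
1772: Jan 1 Wednesday, leap
1771: Jan 1 Tuesday, common
1770: Jan 1 Monday, common
1769: Jan 1 Sunday, common
1769 matches on both conditions.

1769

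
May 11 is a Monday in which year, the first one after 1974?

From one year to the next, a fixed date's weekday advances by 1, or by 2 when a Feb 29 lies between the two dates.
1974: May 11 is Saturday.
1975: Sunday (+1)
1976: Tuesday (+2)
1977: Wednesday (+1)
1978: Thursday (+1)
1979: Friday (+1)
1980: Sunday (+2)
1981: Monday (+1)
May 11 falls on a Monday in 1981.

1981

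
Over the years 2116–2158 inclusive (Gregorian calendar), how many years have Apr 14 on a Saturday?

5

Track Apr 14's weekday year by year (advancing +1, or +2 across a Feb 29):
  2116: Tue  2117: Wed (+1)  2118: Thu (+1)  2119: Fri (+1)  2120: Sun (+2)
  2121: Mon (+1)  2122: Tue (+1)  2123: Wed (+1)  2124: Fri (+2)  2125: Sat (+1) ✓
  2126: Sun (+1)  2127: Mon (+1)  2128: Wed (+2)  2129: Thu (+1)  … (15 more years) …
  2145: Wed (+1)  2146: Thu (+1)  2147: Fri (+1)  2148: Sun (+2)  2149: Mon (+1)
  2150: Tue (+1)  2151: Wed (+1)  2152: Fri (+2)  2153: Sat (+1) ✓  2154: Sun (+1)
  2155: Mon (+1)  2156: Wed (+2)  2157: Thu (+1)  2158: Fri (+1)
Saturday years: 2125, 2131, 2136, 2142, 2153 — 5 in total.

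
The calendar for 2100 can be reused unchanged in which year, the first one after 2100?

2106

Two years share a calendar iff Jan 1 falls on the same weekday and both are leap or both are common. 2100: Jan 1 is Friday, common year.
2101: Jan 1 Saturday, common
2102: Jan 1 Sunday, common
2103: Jan 1 Monday, common
2104: Jan 1 Tuesday, leap
2105: Jan 1 Thursday, common
2106: Jan 1 Friday, common
2106 matches on both conditions.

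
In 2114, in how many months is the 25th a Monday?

1

Check the 25th of each month of 2114: Jan 25: Thu, Feb 25: Sun, Mar 25: Sun, Apr 25: Wed, May 25: Fri, Jun 25: Mon, Jul 25: Wed, Aug 25: Sat, Sep 25: Tue, Oct 25: Thu, Nov 25: Sun, Dec 25: Tue.
Monday occurs in June — 1 month.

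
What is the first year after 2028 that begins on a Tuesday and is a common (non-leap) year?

2030

Jan 1 advances by 2 weekdays after a leap year and by 1 after a common year.
2028: Jan 1 is Saturday (leap).
2029: Monday
2030: Tuesday
2030 begins on a Tuesday and is a common year.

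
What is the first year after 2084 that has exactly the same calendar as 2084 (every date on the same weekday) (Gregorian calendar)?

Two years share a calendar iff Jan 1 falls on the same weekday and both are leap or both are common. 2084: Jan 1 is Saturday, leap year.
2085: Jan 1 Monday, common
2086: Jan 1 Tuesday, common
2087: Jan 1 Wednesday, common
2088: Jan 1 Thursday, leap
2089: Jan 1 Saturday, common
2090: Jan 1 Sunday, common
2091: Jan 1 Monday, common
2092: Jan 1 Tuesday, leap
2093: Jan 1 Thursday, common
2094: Jan 1 Friday, common
2095: Jan 1 Saturday, common
2096: Jan 1 Sunday, leap
2097: Jan 1 Tuesday, common
2098: Jan 1 Wednesday, common
2099: Jan 1 Thursday, common
2100: Jan 1 Friday, common
2101: Jan 1 Saturday, common
2102: Jan 1 Sunday, common
2103: Jan 1 Monday, common
2104: Jan 1 Tuesday, leap
2105: Jan 1 Thursday, common
2106: Jan 1 Friday, common
2107: Jan 1 Saturday, common
2108: Jan 1 Sunday, leap
2109: Jan 1 Tuesday, common
2110: Jan 1 Wednesday, common
2111: Jan 1 Thursday, common
2112: Jan 1 Friday, leap
2113: Jan 1 Sunday, common
2114: Jan 1 Monday, common
2115: Jan 1 Tuesday, common
2116: Jan 1 Wednesday, leap
2117: Jan 1 Friday, common
2118: Jan 1 Saturday, common
2119: Jan 1 Sunday, common
2120: Jan 1 Monday, leap
2121: Jan 1 Wednesday, common
2122: Jan 1 Thursday, common
2123: Jan 1 Friday, common
2124: Jan 1 Saturday, leap
2124 matches on both conditions.

2124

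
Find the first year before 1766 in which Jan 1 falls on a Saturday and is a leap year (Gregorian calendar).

1752

Jan 1 advances by 2 weekdays after a leap year and by 1 after a common year.
1766: Jan 1 is Wednesday.
1765: Tuesday
1764: Sunday (leap)
1763: Saturday
1762: Friday
1761: Thursday
1760: Tuesday (leap)
1759: Monday
1758: Sunday
1757: Saturday
1756: Thursday (leap)
1755: Wednesday
1754: Tuesday
1753: Monday
1752: Saturday (leap)
1752 begins on a Saturday and is a leap year.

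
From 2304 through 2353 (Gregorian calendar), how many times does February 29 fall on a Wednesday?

1

Leap years in 2304–2353: 13 of them.
Feb 29 weekday advances by 5 (mod 7) from one leap year to the next four years later (or differs when a century non-leap intervenes).
Leap-day weekdays: 2304:Mon 2308:Sat 2312:Thu 2316:Tue 2320:Sun 2324:Fri 2328:Wed✓ 2332:Mon 2336:Sat 2340:Thu 2344:Tue 2348:Sun 2352:Fri
Wednesday: 2328 → 1.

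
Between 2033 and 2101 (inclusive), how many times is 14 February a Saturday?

10

Track 14 February's weekday year by year (advancing +1, or +2 across a Feb 29):
  2033: Mon  2034: Tue (+1)  2035: Wed (+1)  2036: Thu (+1)  2037: Sat (+2) ✓
  2038: Sun (+1)  2039: Mon (+1)  2040: Tue (+1)  2041: Thu (+2)  2042: Fri (+1)
  2043: Sat (+1) ✓  2044: Sun (+1)  2045: Tue (+2)  2046: Wed (+1)  … (41 more years) …
  2088: Sat (+1) ✓  2089: Mon (+2)  2090: Tue (+1)  2091: Wed (+1)  2092: Thu (+1)
  2093: Sat (+2) ✓  2094: Sun (+1)  2095: Mon (+1)  2096: Tue (+1)  2097: Thu (+2)
  2098: Fri (+1)  2099: Sat (+1) ✓  2100: Sun (+1)  2101: Mon (+1)
Saturday years: 2037, 2043, 2054, 2060, 2065, 2071, 2082, 2088, 2093, 2099 — 10 in total.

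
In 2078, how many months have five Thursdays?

A month of length L has five Thursdays iff its first Thursday is on day ≤ L−28 (so day 1–3 in a 31-day month, 1–2 in a 30-day month, day 1 in a leap February).
Checking each month of 2078: Jan starts Sat (31d); Feb starts Tue (28d); Mar starts Tue (31d) ✓; Apr starts Fri (30d); May starts Sun (31d); Jun starts Wed (30d) ✓; Jul starts Fri (31d); Aug starts Mon (31d); Sep starts Thu (30d) ✓; Oct starts Sat (31d); Nov starts Tue (30d); Dec starts Thu (31d) ✓.
Five-Thursday months: March, June, September, December → 4.

4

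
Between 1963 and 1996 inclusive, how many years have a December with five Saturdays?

December has 31 days; it has five Saturdays when Saturday falls among the first (month-length − 28) days — i.e. when December 1 is one of Saturday/Friday/Thursday.
December 1 by year: 1963:Sun 1964:Tue 1965:Wed 1966:Thu✓ 1967:Fri✓ 1968:Sun 1969:Mon 1970:Tue 1971:Wed 1972:Fri✓ 1973:Sat✓ 1974:Sun 1975:Mon 1976:Wed 1977:Thu✓ …(4 more)… 1982:Wed 1983:Thu✓ 1984:Sat✓ 1985:Sun 1986:Mon 1987:Tue 1988:Thu✓ 1989:Fri✓ 1990:Sat✓ 1991:Sun 1992:Tue 1993:Wed 1994:Thu✓ 1995:Fri✓ 1996:Sun
Years with five Saturdays: 1966, 1967, 1972, 1973, 1977, 1978, 1979, 1983, 1984, 1988, 1989, 1990, 1994, 1995 → 14.

14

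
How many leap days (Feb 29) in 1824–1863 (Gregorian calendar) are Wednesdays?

2

Leap years in 1824–1863: 10 of them.
Feb 29 weekday advances by 5 (mod 7) from one leap year to the next four years later (or differs when a century non-leap intervenes).
Leap-day weekdays: 1824:Sun 1828:Fri 1832:Wed✓ 1836:Mon 1840:Sat 1844:Thu 1848:Tue 1852:Sun 1856:Fri 1860:Wed✓
Wednesday: 1832, 1860 → 2.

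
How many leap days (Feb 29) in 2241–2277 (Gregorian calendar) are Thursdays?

2

Leap years in 2241–2277: 9 of them.
Feb 29 weekday advances by 5 (mod 7) from one leap year to the next four years later (or differs when a century non-leap intervenes).
Leap-day weekdays: 2244:Thu✓ 2248:Tue 2252:Sun 2256:Fri 2260:Wed 2264:Mon 2268:Sat 2272:Thu✓ 2276:Tue
Thursday: 2244, 2272 → 2.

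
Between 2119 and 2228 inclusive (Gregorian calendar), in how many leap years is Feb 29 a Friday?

4

Leap years in 2119–2228: 27 of them.
Feb 29 weekday advances by 5 (mod 7) from one leap year to the next four years later (or differs when a century non-leap intervenes).
Leap-day weekdays: 2120:Thu 2124:Tue 2128:Sun 2132:Fri✓ 2136:Wed 2140:Mon 2144:Sat 2148:Thu 2152:Tue 2156:Sun 2160:Fri✓ 2164:Wed 2168:Mon 2172:Sat 2176:Thu 2180:Tue 2184:Sun 2188:Fri✓ 2192:Wed 2196:Mon 2204:Wed 2208:Mon 2212:Sat 2216:Thu 2220:Tue 2224:Sun 2228:Fri✓
Friday: 2132, 2160, 2188, 2228 → 4.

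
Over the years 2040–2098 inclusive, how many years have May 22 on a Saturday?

8

Track May 22's weekday year by year (advancing +1, or +2 across a Feb 29):
  2040: Tue  2041: Wed (+1)  2042: Thu (+1)  2043: Fri (+1)  2044: Sun (+2)
  2045: Mon (+1)  2046: Tue (+1)  2047: Wed (+1)  2048: Fri (+2)  2049: Sat (+1) ✓
  2050: Sun (+1)  2051: Mon (+1)  2052: Wed (+2)  2053: Thu (+1)  … (31 more years) …
  2085: Tue (+1)  2086: Wed (+1)  2087: Thu (+1)  2088: Sat (+2) ✓  2089: Sun (+1)
  2090: Mon (+1)  2091: Tue (+1)  2092: Thu (+2)  2093: Fri (+1)  2094: Sat (+1) ✓
  2095: Sun (+1)  2096: Tue (+2)  2097: Wed (+1)  2098: Thu (+1)
Saturday years: 2049, 2055, 2060, 2066, 2077, 2083, 2088, 2094 — 8 in total.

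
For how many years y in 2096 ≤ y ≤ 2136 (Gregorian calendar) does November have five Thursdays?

November has 30 days; it has five Thursdays when Thursday falls among the first (month-length − 28) days — i.e. when November 1 is one of Thursday/Wednesday.
November 1 by year: 2096:Thu✓ 2097:Fri 2098:Sat 2099:Sun 2100:Mon 2101:Tue 2102:Wed✓ 2103:Thu✓ 2104:Sat 2105:Sun 2106:Mon 2107:Tue 2108:Thu✓ 2109:Fri 2110:Sat …(11 more)… 2122:Sun 2123:Mon 2124:Wed✓ 2125:Thu✓ 2126:Fri 2127:Sat 2128:Mon 2129:Tue 2130:Wed✓ 2131:Thu✓ 2132:Sat 2133:Sun 2134:Mon 2135:Tue 2136:Thu✓
Years with five Thursdays: 2096, 2102, 2103, 2108, 2113, 2114, 2119, 2124, 2125, 2130, 2131, 2136 → 12.

12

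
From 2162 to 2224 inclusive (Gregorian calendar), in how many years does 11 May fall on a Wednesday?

9

Track 11 May's weekday year by year (advancing +1, or +2 across a Feb 29):
  2162: Tue  2163: Wed (+1) ✓  2164: Fri (+2)  2165: Sat (+1)  2166: Sun (+1)
  2167: Mon (+1)  2168: Wed (+2) ✓  2169: Thu (+1)  2170: Fri (+1)  2171: Sat (+1)
  2172: Mon (+2)  2173: Tue (+1)  2174: Wed (+1) ✓  2175: Thu (+1)  … (35 more years) …
  2211: Sat (+1)  2212: Mon (+2)  2213: Tue (+1)  2214: Wed (+1) ✓  2215: Thu (+1)
  2216: Sat (+2)  2217: Sun (+1)  2218: Mon (+1)  2219: Tue (+1)  2220: Thu (+2)
  2221: Fri (+1)  2222: Sat (+1)  2223: Sun (+1)  2224: Tue (+2)
Wednesday years: 2163, 2168, 2174, 2185, 2191, 2196, 2203, 2208, 2214 — 9 in total.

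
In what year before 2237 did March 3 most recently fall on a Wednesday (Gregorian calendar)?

2230

From one year to the next, a fixed date's weekday advances by 1, or by 2 when a Feb 29 lies between the two dates.
2237: March 3 is Friday.
2236: Thursday (−1)
2235: Tuesday (−2)
2234: Monday (−1)
2233: Sunday (−1)
2232: Saturday (−1)
2231: Thursday (−2)
2230: Wednesday (−1)
March 3 falls on a Wednesday in 2230.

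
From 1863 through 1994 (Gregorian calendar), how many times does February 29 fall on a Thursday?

Leap years in 1863–1994: 32 of them.
Feb 29 weekday advances by 5 (mod 7) from one leap year to the next four years later (or differs when a century non-leap intervenes).
Leap-day weekdays: 1864:Mon 1868:Sat 1872:Thu✓ 1876:Tue 1880:Sun 1884:Fri 1888:Wed 1892:Mon 1896:Sat 1904:Mon 1908:Sat 1912:Thu✓ 1916:Tue …(6 more)… 1944:Tue 1948:Sun 1952:Fri 1956:Wed 1960:Mon 1964:Sat 1968:Thu✓ 1972:Tue 1976:Sun 1980:Fri 1984:Wed 1988:Mon 1992:Sat
Thursday: 1872, 1912, 1940, 1968 → 4.

4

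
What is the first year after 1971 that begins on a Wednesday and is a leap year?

1992

Jan 1 advances by 2 weekdays after a leap year and by 1 after a common year.
1971: Jan 1 is Friday.
1972: Saturday (leap)
1973: Monday
1974: Tuesday
1975: Wednesday
1976: Thursday (leap)
1977: Saturday
1978: Sunday
1979: Monday
1980: Tuesday (leap)
1981: Thursday
1982: Friday
1983: Saturday
1984: Sunday (leap)
1985: Tuesday
1986: Wednesday
1987: Thursday
1988: Friday (leap)
1989: Sunday
1990: Monday
1991: Tuesday
1992: Wednesday (leap)
1992 begins on a Wednesday and is a leap year.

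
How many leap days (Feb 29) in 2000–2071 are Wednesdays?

Leap years in 2000–2071: 18 of them.
Feb 29 weekday advances by 5 (mod 7) from one leap year to the next four years later (or differs when a century non-leap intervenes).
Leap-day weekdays: 2000:Tue 2004:Sun 2008:Fri 2012:Wed✓ 2016:Mon 2020:Sat 2024:Thu 2028:Tue 2032:Sun 2036:Fri 2040:Wed✓ 2044:Mon 2048:Sat 2052:Thu 2056:Tue 2060:Sun 2064:Fri 2068:Wed✓
Wednesday: 2012, 2040, 2068 → 3.

3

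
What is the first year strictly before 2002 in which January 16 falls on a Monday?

From one year to the next, a fixed date's weekday advances by 1, or by 2 when a Feb 29 lies between the two dates.
2002: January 16 is Wednesday.
2001: Tuesday (−1)
2000: Sunday (−2)
1999: Saturday (−1)
1998: Friday (−1)
1997: Thursday (−1)
1996: Tuesday (−2)
1995: Monday (−1)
January 16 falls on a Monday in 1995.

1995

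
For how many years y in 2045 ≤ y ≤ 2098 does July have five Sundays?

23

July has 31 days; it has five Sundays when Sunday falls among the first (month-length − 28) days — i.e. when July 1 is one of Sunday/Saturday/Friday.
July 1 by year: 2045:Sat✓ 2046:Sun✓ 2047:Mon 2048:Wed 2049:Thu 2050:Fri✓ 2051:Sat✓ 2052:Mon 2053:Tue 2054:Wed 2055:Thu 2056:Sat✓ 2057:Sun✓ 2058:Mon 2059:Tue …(24 more)… 2084:Sat✓ 2085:Sun✓ 2086:Mon 2087:Tue 2088:Thu 2089:Fri✓ 2090:Sat✓ 2091:Sun✓ 2092:Tue 2093:Wed 2094:Thu 2095:Fri✓ 2096:Sun✓ 2097:Mon 2098:Tue
Years with five Sundays: 2045, 2046, 2050, 2051, 2056, 2057, 2061, 2062, 2063, 2067, 2068, 2072, 2073, 2074, 2078, 2079, 2084, 2085, 2089, 2090, 2091, 2095, 2096 → 23.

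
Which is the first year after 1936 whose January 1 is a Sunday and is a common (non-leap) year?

Jan 1 advances by 2 weekdays after a leap year and by 1 after a common year.
1936: Jan 1 is Wednesday (leap).
1937: Friday
1938: Saturday
1939: Sunday
1939 begins on a Sunday and is a common year.

1939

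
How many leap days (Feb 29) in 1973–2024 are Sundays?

Leap years in 1973–2024: 13 of them.
Feb 29 weekday advances by 5 (mod 7) from one leap year to the next four years later (or differs when a century non-leap intervenes).
Leap-day weekdays: 1976:Sun✓ 1980:Fri 1984:Wed 1988:Mon 1992:Sat 1996:Thu 2000:Tue 2004:Sun✓ 2008:Fri 2012:Wed 2016:Mon 2020:Sat 2024:Thu
Sunday: 1976, 2004 → 2.

2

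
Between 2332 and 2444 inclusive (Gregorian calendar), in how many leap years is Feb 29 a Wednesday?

Leap years in 2332–2444: 29 of them.
Feb 29 weekday advances by 5 (mod 7) from one leap year to the next four years later (or differs when a century non-leap intervenes).
Leap-day weekdays: 2332:Mon 2336:Sat 2340:Thu 2344:Tue 2348:Sun 2352:Fri 2356:Wed✓ 2360:Mon 2364:Sat 2368:Thu 2372:Tue 2376:Sun 2380:Fri …(3 more)… 2396:Thu 2400:Tue 2404:Sun 2408:Fri 2412:Wed✓ 2416:Mon 2420:Sat 2424:Thu 2428:Tue 2432:Sun 2436:Fri 2440:Wed✓ 2444:Mon
Wednesday: 2356, 2384, 2412, 2440 → 4.

4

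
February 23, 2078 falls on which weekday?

January 1, 2078 is a Saturday.
February 23 is day 54 of the year, i.e. 53 days after Jan 1.
53 mod 7 = 4, so advance 4 weekdays from Saturday: Wednesday.

Wednesday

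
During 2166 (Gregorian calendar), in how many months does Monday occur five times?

4

A month of length L has five Mondays iff its first Monday is on day ≤ L−28 (so day 1–3 in a 31-day month, 1–2 in a 30-day month, day 1 in a leap February).
Checking each month of 2166: Jan starts Wed (31d); Feb starts Sat (28d); Mar starts Sat (31d) ✓; Apr starts Tue (30d); May starts Thu (31d); Jun starts Sun (30d) ✓; Jul starts Tue (31d); Aug starts Fri (31d); Sep starts Mon (30d) ✓; Oct starts Wed (31d); Nov starts Sat (30d); Dec starts Mon (31d) ✓.
Five-Monday months: March, June, September, December → 4.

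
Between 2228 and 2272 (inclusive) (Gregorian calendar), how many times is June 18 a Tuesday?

Track June 18's weekday year by year (advancing +1, or +2 across a Feb 29):
  2228: Wed  2229: Thu (+1)  2230: Fri (+1)  2231: Sat (+1)  2232: Mon (+2)
  2233: Tue (+1) ✓  2234: Wed (+1)  2235: Thu (+1)  2236: Sat (+2)  2237: Sun (+1)
  2238: Mon (+1)  2239: Tue (+1) ✓  2240: Thu (+2)  2241: Fri (+1)  … (17 more years) …
  2259: Sat (+1)  2260: Mon (+2)  2261: Tue (+1) ✓  2262: Wed (+1)  2263: Thu (+1)
  2264: Sat (+2)  2265: Sun (+1)  2266: Mon (+1)  2267: Tue (+1) ✓  2268: Thu (+2)
  2269: Fri (+1)  2270: Sat (+1)  2271: Sun (+1)  2272: Tue (+2) ✓
Tuesday years: 2233, 2239, 2244, 2250, 2261, 2267, 2272 — 7 in total.

7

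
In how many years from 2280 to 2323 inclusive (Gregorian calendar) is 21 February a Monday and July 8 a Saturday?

Check each year's weekday for 21 February and July 8:
  2280: Sat/Thu  2281: Mon/Fri  2282: Tue/Sat  2283: Wed/Sun  2284: Thu/Tue  2285: Sat/Wed  2286: Sun/Thu  2287: Mon/Fri  2288: Tue/Sun  2289: Thu/Mon  2290: Fri/Tue  2291: Sat/Wed  2292: Sun/Fri  2293: Tue/Sat  …(16 more)…  2310: Mon/Fri  2311: Tue/Sat  2312: Wed/Mon  2313: Fri/Tue  2314: Sat/Wed  2315: Sun/Thu  2316: Mon/Sat ✓  2317: Wed/Sun  2318: Thu/Mon  2319: Fri/Tue  2320: Sat/Thu  2321: Mon/Fri  2322: Tue/Sat  2323: Wed/Sun
Both conditions hold in: 2316 — 1.

1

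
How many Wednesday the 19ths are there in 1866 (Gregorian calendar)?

Check the 19th of each month of 1866: Jan 19: Fri, Feb 19: Mon, Mar 19: Mon, Apr 19: Thu, May 19: Sat, Jun 19: Tue, Jul 19: Thu, Aug 19: Sun, Sep 19: Wed, Oct 19: Fri, Nov 19: Mon, Dec 19: Wed.
Wednesday occurs in September, December — 2 months.

2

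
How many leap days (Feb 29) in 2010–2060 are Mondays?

Leap years in 2010–2060: 13 of them.
Feb 29 weekday advances by 5 (mod 7) from one leap year to the next four years later (or differs when a century non-leap intervenes).
Leap-day weekdays: 2012:Wed 2016:Mon✓ 2020:Sat 2024:Thu 2028:Tue 2032:Sun 2036:Fri 2040:Wed 2044:Mon✓ 2048:Sat 2052:Thu 2056:Tue 2060:Sun
Monday: 2016, 2044 → 2.

2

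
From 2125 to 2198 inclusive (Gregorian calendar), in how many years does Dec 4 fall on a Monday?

Track Dec 4's weekday year by year (advancing +1, or +2 across a Feb 29):
  2125: Tue  2126: Wed (+1)  2127: Thu (+1)  2128: Sat (+2)  2129: Sun (+1)
  2130: Mon (+1) ✓  2131: Tue (+1)  2132: Thu (+2)  2133: Fri (+1)  2134: Sat (+1)
  2135: Sun (+1)  2136: Tue (+2)  2137: Wed (+1)  2138: Thu (+1)  … (46 more years) …
  2185: Sun (+1)  2186: Mon (+1) ✓  2187: Tue (+1)  2188: Thu (+2)  2189: Fri (+1)
  2190: Sat (+1)  2191: Sun (+1)  2192: Tue (+2)  2193: Wed (+1)  2194: Thu (+1)
  2195: Fri (+1)  2196: Sun (+2)  2197: Mon (+1) ✓  2198: Tue (+1)
Monday years: 2130, 2141, 2147, 2152, 2158, 2169, 2175, 2180, 2186, 2197 — 10 in total.

10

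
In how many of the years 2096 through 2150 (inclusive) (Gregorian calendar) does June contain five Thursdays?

15

June has 30 days; it has five Thursdays when Thursday falls among the first (month-length − 28) days — i.e. when June 1 is one of Thursday/Wednesday.
June 1 by year: 2096:Fri 2097:Sat 2098:Sun 2099:Mon 2100:Tue 2101:Wed✓ 2102:Thu✓ 2103:Fri 2104:Sun 2105:Mon 2106:Tue 2107:Wed✓ 2108:Fri 2109:Sat 2110:Sun …(25 more)… 2136:Fri 2137:Sat 2138:Sun 2139:Mon 2140:Wed✓ 2141:Thu✓ 2142:Fri 2143:Sat 2144:Mon 2145:Tue 2146:Wed✓ 2147:Thu✓ 2148:Sat 2149:Sun 2150:Mon
Years with five Thursdays: 2101, 2102, 2107, 2112, 2113, 2118, 2119, 2124, 2129, 2130, 2135, 2140, 2141, 2146, 2147 → 15.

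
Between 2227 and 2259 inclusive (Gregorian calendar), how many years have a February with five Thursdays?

1

February has 28 days (29 in leap years); it has five Thursdays when Thursday falls among the first (month-length − 28) days — i.e. when February 1 is Thursday in a leap year (never in a common year).
February 1 by year: 2227:Thu 2228:Fri 2229:Sun 2230:Mon 2231:Tue 2232:Wed 2233:Fri 2234:Sat 2235:Sun 2236:Mon 2237:Wed 2238:Thu 2239:Fri 2240:Sat 2241:Mon …(3 more)… 2245:Sat 2246:Sun 2247:Mon 2248:Tue 2249:Thu 2250:Fri 2251:Sat 2252:Sun 2253:Tue 2254:Wed 2255:Thu 2256:Fri 2257:Sun 2258:Mon 2259:Tue
Years with five Thursdays: 2244 → 1.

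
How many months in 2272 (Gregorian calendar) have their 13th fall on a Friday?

2

Check the 13th of each month of 2272: Jan 13: Sat, Feb 13: Tue, Mar 13: Wed, Apr 13: Sat, May 13: Mon, Jun 13: Thu, Jul 13: Sat, Aug 13: Tue, Sep 13: Fri, Oct 13: Sun, Nov 13: Wed, Dec 13: Fri.
Friday occurs in September, December — 2 months.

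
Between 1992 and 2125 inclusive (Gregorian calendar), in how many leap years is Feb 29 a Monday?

Leap years in 1992–2125: 33 of them.
Feb 29 weekday advances by 5 (mod 7) from one leap year to the next four years later (or differs when a century non-leap intervenes).
Leap-day weekdays: 1992:Sat 1996:Thu 2000:Tue 2004:Sun 2008:Fri 2012:Wed 2016:Mon✓ 2020:Sat 2024:Thu 2028:Tue 2032:Sun 2036:Fri 2040:Wed …(7 more)… 2072:Mon✓ 2076:Sat 2080:Thu 2084:Tue 2088:Sun 2092:Fri 2096:Wed 2104:Fri 2108:Wed 2112:Mon✓ 2116:Sat 2120:Thu 2124:Tue
Monday: 2016, 2044, 2072, 2112 → 4.

4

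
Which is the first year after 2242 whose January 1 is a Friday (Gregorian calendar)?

Jan 1 advances by 2 weekdays after a leap year and by 1 after a common year.
2242: Jan 1 is Saturday.
2243: Sunday
2244: Monday (leap)
2245: Wednesday
2246: Thursday
2247: Friday
2247 begins on a Friday

2247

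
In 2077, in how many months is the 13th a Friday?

Check the 13th of each month of 2077: Jan 13: Wed, Feb 13: Sat, Mar 13: Sat, Apr 13: Tue, May 13: Thu, Jun 13: Sun, Jul 13: Tue, Aug 13: Fri, Sep 13: Mon, Oct 13: Wed, Nov 13: Sat, Dec 13: Mon.
Friday occurs in August — 1 month.

1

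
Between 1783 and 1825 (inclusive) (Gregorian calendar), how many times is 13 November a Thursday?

Track 13 November's weekday year by year (advancing +1, or +2 across a Feb 29):
  1783: Thu ✓  1784: Sat (+2)  1785: Sun (+1)  1786: Mon (+1)  1787: Tue (+1)
  1788: Thu (+2) ✓  1789: Fri (+1)  1790: Sat (+1)  1791: Sun (+1)  1792: Tue (+2)
  1793: Wed (+1)  1794: Thu (+1) ✓  1795: Fri (+1)  1796: Sun (+2)  … (15 more years) …
  1812: Fri (+2)  1813: Sat (+1)  1814: Sun (+1)  1815: Mon (+1)  1816: Wed (+2)
  1817: Thu (+1) ✓  1818: Fri (+1)  1819: Sat (+1)  1820: Mon (+2)  1821: Tue (+1)
  1822: Wed (+1)  1823: Thu (+1) ✓  1824: Sat (+2)  1825: Sun (+1)
Thursday years: 1783, 1788, 1794, 1800, 1806, 1817, 1823 — 7 in total.

7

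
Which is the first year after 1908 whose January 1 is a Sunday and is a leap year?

1928

Jan 1 advances by 2 weekdays after a leap year and by 1 after a common year.
1908: Jan 1 is Wednesday (leap).
1909: Friday
1910: Saturday
1911: Sunday
1912: Monday (leap)
1913: Wednesday
1914: Thursday
1915: Friday
1916: Saturday (leap)
1917: Monday
1918: Tuesday
1919: Wednesday
1920: Thursday (leap)
1921: Saturday
1922: Sunday
1923: Monday
1924: Tuesday (leap)
1925: Thursday
1926: Friday
1927: Saturday
1928: Sunday (leap)
1928 begins on a Sunday and is a leap year.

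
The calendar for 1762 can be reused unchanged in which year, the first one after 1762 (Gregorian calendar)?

1773

Two years share a calendar iff Jan 1 falls on the same weekday and both are leap or both are common. 1762: Jan 1 is Friday, common year.
1763: Jan 1 Saturday, common
1764: Jan 1 Sunday, leap
1765: Jan 1 Tuesday, common
1766: Jan 1 Wednesday, common
1767: Jan 1 Thursday, common
1768: Jan 1 Friday, leap
1769: Jan 1 Sunday, common
1770: Jan 1 Monday, common
1771: Jan 1 Tuesday, common
1772: Jan 1 Wednesday, leap
1773: Jan 1 Friday, common
1773 matches on both conditions.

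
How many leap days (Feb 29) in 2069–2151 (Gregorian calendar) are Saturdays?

Leap years in 2069–2151: 19 of them.
Feb 29 weekday advances by 5 (mod 7) from one leap year to the next four years later (or differs when a century non-leap intervenes).
Leap-day weekdays: 2072:Mon 2076:Sat✓ 2080:Thu 2084:Tue 2088:Sun 2092:Fri 2096:Wed 2104:Fri 2108:Wed 2112:Mon 2116:Sat✓ 2120:Thu 2124:Tue 2128:Sun 2132:Fri 2136:Wed 2140:Mon 2144:Sat✓ 2148:Thu
Saturday: 2076, 2116, 2144 → 3.

3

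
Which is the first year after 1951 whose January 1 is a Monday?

Jan 1 advances by 2 weekdays after a leap year and by 1 after a common year.
1951: Jan 1 is Monday.
1952: Tuesday (leap)
1953: Thursday
1954: Friday
1955: Saturday
1956: Sunday (leap)
1957: Tuesday
1958: Wednesday
1959: Thursday
1960: Friday (leap)
1961: Sunday
1962: Monday
1962 begins on a Monday

1962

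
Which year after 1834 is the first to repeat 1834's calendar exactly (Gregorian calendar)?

Two years share a calendar iff Jan 1 falls on the same weekday and both are leap or both are common. 1834: Jan 1 is Wednesday, common year.
1835: Jan 1 Thursday, common
1836: Jan 1 Friday, leap
1837: Jan 1 Sunday, common
1838: Jan 1 Monday, common
1839: Jan 1 Tuesday, common
1840: Jan 1 Wednesday, leap
1841: Jan 1 Friday, common
1842: Jan 1 Saturday, common
1843: Jan 1 Sunday, common
1844: Jan 1 Monday, leap
1845: Jan 1 Wednesday, common
1845 matches on both conditions.

1845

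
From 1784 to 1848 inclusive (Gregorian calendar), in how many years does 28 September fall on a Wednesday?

10

Track 28 September's weekday year by year (advancing +1, or +2 across a Feb 29):
  1784: Tue  1785: Wed (+1) ✓  1786: Thu (+1)  1787: Fri (+1)  1788: Sun (+2)
  1789: Mon (+1)  1790: Tue (+1)  1791: Wed (+1) ✓  1792: Fri (+2)  1793: Sat (+1)
  1794: Sun (+1)  1795: Mon (+1)  1796: Wed (+2) ✓  1797: Thu (+1)  … (37 more years) …
  1835: Mon (+1)  1836: Wed (+2) ✓  1837: Thu (+1)  1838: Fri (+1)  1839: Sat (+1)
  1840: Mon (+2)  1841: Tue (+1)  1842: Wed (+1) ✓  1843: Thu (+1)  1844: Sat (+2)
  1845: Sun (+1)  1846: Mon (+1)  1847: Tue (+1)  1848: Thu (+2)
Wednesday years: 1785, 1791, 1796, 1803, 1808, 1814, 1825, 1831, 1836, 1842 — 10 in total.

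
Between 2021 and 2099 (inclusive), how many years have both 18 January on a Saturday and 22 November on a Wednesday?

Check each year's weekday for 18 January and 22 November:
  2021: Mon/Mon  2022: Tue/Tue  2023: Wed/Wed  2024: Thu/Fri  2025: Sat/Sat  2026: Sun/Sun  2027: Mon/Mon  2028: Tue/Wed  2029: Thu/Thu  2030: Fri/Fri  2031: Sat/Sat  2032: Sun/Mon  2033: Tue/Tue  2034: Wed/Wed  …(51 more)…  2086: Fri/Fri  2087: Sat/Sat  2088: Sun/Mon  2089: Tue/Tue  2090: Wed/Wed  2091: Thu/Thu  2092: Fri/Sat  2093: Sun/Sun  2094: Mon/Mon  2095: Tue/Tue  2096: Wed/Thu  2097: Fri/Fri  2098: Sat/Sat  2099: Sun/Sun
Both conditions hold in: no year — 0.

0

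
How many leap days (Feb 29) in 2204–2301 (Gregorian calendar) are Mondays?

Leap years in 2204–2301: 24 of them.
Feb 29 weekday advances by 5 (mod 7) from one leap year to the next four years later (or differs when a century non-leap intervenes).
Leap-day weekdays: 2204:Wed 2208:Mon✓ 2212:Sat 2216:Thu 2220:Tue 2224:Sun 2228:Fri 2232:Wed 2236:Mon✓ 2240:Sat 2244:Thu 2248:Tue 2252:Sun 2256:Fri 2260:Wed 2264:Mon✓ 2268:Sat 2272:Thu 2276:Tue 2280:Sun 2284:Fri 2288:Wed 2292:Mon✓ 2296:Sat
Monday: 2208, 2236, 2264, 2292 → 4.

4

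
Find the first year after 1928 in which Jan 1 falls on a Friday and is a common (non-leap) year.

1937

Jan 1 advances by 2 weekdays after a leap year and by 1 after a common year.
1928: Jan 1 is Sunday (leap).
1929: Tuesday
1930: Wednesday
1931: Thursday
1932: Friday (leap)
1933: Sunday
1934: Monday
1935: Tuesday
1936: Wednesday (leap)
1937: Friday
1937 begins on a Friday and is a common year.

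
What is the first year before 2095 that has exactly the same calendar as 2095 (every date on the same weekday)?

2089

Two years share a calendar iff Jan 1 falls on the same weekday and both are leap or both are common. 2095: Jan 1 is Saturday, common year.
2094: Jan 1 Friday, common
2093: Jan 1 Thursday, common
2092: Jan 1 Tuesday, leap
2091: Jan 1 Monday, common
2090: Jan 1 Sunday, common
2089: Jan 1 Saturday, common
2089 matches on both conditions.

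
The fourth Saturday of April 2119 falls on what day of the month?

22

April 1, 2119 is a Saturday, so the first Saturday is the 1st.
The fourth Saturday is 1 + 21 = 22.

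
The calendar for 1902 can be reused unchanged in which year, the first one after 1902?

1913

Two years share a calendar iff Jan 1 falls on the same weekday and both are leap or both are common. 1902: Jan 1 is Wednesday, common year.
1903: Jan 1 Thursday, common
1904: Jan 1 Friday, leap
1905: Jan 1 Sunday, common
1906: Jan 1 Monday, common
1907: Jan 1 Tuesday, common
1908: Jan 1 Wednesday, leap
1909: Jan 1 Friday, common
1910: Jan 1 Saturday, common
1911: Jan 1 Sunday, common
1912: Jan 1 Monday, leap
1913: Jan 1 Wednesday, common
1913 matches on both conditions.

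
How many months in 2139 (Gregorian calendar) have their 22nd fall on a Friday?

Check the 22nd of each month of 2139: Jan 22: Thu, Feb 22: Sun, Mar 22: Sun, Apr 22: Wed, May 22: Fri, Jun 22: Mon, Jul 22: Wed, Aug 22: Sat, Sep 22: Tue, Oct 22: Thu, Nov 22: Sun, Dec 22: Tue.
Friday occurs in May — 1 month.

1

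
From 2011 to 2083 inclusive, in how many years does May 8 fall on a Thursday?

10

Track May 8's weekday year by year (advancing +1, or +2 across a Feb 29):
  2011: Sun  2012: Tue (+2)  2013: Wed (+1)  2014: Thu (+1) ✓  2015: Fri (+1)
  2016: Sun (+2)  2017: Mon (+1)  2018: Tue (+1)  2019: Wed (+1)  2020: Fri (+2)
  2021: Sat (+1)  2022: Sun (+1)  2023: Mon (+1)  2024: Wed (+2)  … (45 more years) …
  2070: Thu (+1) ✓  2071: Fri (+1)  2072: Sun (+2)  2073: Mon (+1)  2074: Tue (+1)
  2075: Wed (+1)  2076: Fri (+2)  2077: Sat (+1)  2078: Sun (+1)  2079: Mon (+1)
  2080: Wed (+2)  2081: Thu (+1) ✓  2082: Fri (+1)  2083: Sat (+1)
Thursday years: 2014, 2025, 2031, 2036, 2042, 2053, 2059, 2064, 2070, 2081 — 10 in total.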